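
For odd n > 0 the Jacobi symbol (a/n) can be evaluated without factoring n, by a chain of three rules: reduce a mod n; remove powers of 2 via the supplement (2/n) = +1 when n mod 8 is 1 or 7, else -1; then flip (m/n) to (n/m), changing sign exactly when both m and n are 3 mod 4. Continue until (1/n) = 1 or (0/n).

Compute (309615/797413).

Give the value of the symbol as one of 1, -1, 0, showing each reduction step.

-1

flip (309615/797413) -> (797413/309615): both odd, 309615 mod 4 = 3, 797413 mod 4 = 1, so the flip contributes +1; sign now +1
(797413/309615): 797413 mod 309615 = 178183, so (797413/309615) = (178183/309615)
flip (178183/309615) -> (309615/178183): both odd, 178183 mod 4 = 3, 309615 mod 4 = 3, so the flip contributes -1; sign now -1
(309615/178183): 309615 mod 178183 = 131432, so (309615/178183) = (131432/178183)
factor out 2^3: 131432 = 2^3·16429; with 178183 mod 8 = 7, (2/178183) = +1; sign now -1; continue with (16429/178183)
flip (16429/178183) -> (178183/16429): both odd, 16429 mod 4 = 1, 178183 mod 4 = 3, so the flip contributes +1; sign now -1
(178183/16429): 178183 mod 16429 = 13893, so (178183/16429) = (13893/16429)
flip (13893/16429) -> (16429/13893): both odd, 13893 mod 4 = 1, 16429 mod 4 = 1, so the flip contributes +1; sign now -1
(16429/13893): 16429 mod 13893 = 2536, so (16429/13893) = (2536/13893)
factor out 2^3: 2536 = 2^3·317; with 13893 mod 8 = 5, (2/13893) = -1; sign now +1; continue with (317/13893)
flip (317/13893) -> (13893/317): both odd, 317 mod 4 = 1, 13893 mod 4 = 1, so the flip contributes +1; sign now +1
(13893/317): 13893 mod 317 = 262, so (13893/317) = (262/317)
factor out 2^1: 262 = 2^1·131; with 317 mod 8 = 5, (2/317) = -1; sign now -1; continue with (131/317)
flip (131/317) -> (317/131): both odd, 131 mod 4 = 3, 317 mod 4 = 1, so the flip contributes +1; sign now -1
(317/131): 317 mod 131 = 55, so (317/131) = (55/131)
flip (55/131) -> (131/55): both odd, 55 mod 4 = 3, 131 mod 4 = 3, so the flip contributes -1; sign now +1
(131/55): 131 mod 55 = 21, so (131/55) = (21/55)
flip (21/55) -> (55/21): both odd, 21 mod 4 = 1, 55 mod 4 = 3, so the flip contributes +1; sign now +1
(55/21): 55 mod 21 = 13, so (55/21) = (13/21)
flip (13/21) -> (21/13): both odd, 13 mod 4 = 1, 21 mod 4 = 1, so the flip contributes +1; sign now +1
(21/13): 21 mod 13 = 8, so (21/13) = (8/13)
factor out 2^3: 8 = 2^3·1; with 13 mod 8 = 5, (2/13) = -1; sign now -1; continue with (1/13)
reached (1/13) = 1, so the symbol is -1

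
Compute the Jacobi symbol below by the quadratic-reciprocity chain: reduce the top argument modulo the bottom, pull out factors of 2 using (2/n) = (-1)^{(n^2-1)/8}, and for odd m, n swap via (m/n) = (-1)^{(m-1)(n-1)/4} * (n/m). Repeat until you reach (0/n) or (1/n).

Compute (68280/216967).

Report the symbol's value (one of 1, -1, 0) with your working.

-1

68280 = 2^3·8535; (2/216967) = +1 since 216967 mod 8 = 7, so (68280/216967) = (+1)^3·(8535/216967); sign now +1
reciprocity: (8535/216967) = -1·(216967/8535) since 8535 mod 4 = 3, 216967 mod 4 = 3; sign now -1
(216967/8535) = (3592/8535)   [reduce mod 8535]
3592 = 2^3·449; (2/8535) = +1 since 8535 mod 8 = 7, so (3592/8535) = (+1)^3·(449/8535); sign now -1
reciprocity: (449/8535) = +1·(8535/449) since 449 mod 4 = 1, 8535 mod 4 = 3; sign now -1
(8535/449) = (4/449)   [reduce mod 449]
4 = 2^2·1; (2/449) = +1 since 449 mod 8 = 1, so (4/449) = (+1)^2·(1/449); sign now -1
(1/449) = 1; final value = sign = -1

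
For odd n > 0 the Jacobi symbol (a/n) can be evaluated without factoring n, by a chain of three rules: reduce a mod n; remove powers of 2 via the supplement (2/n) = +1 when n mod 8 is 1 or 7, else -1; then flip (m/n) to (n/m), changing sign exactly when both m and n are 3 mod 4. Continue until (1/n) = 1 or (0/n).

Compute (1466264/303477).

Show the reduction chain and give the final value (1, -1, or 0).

(1466264/303477): 1466264 mod 303477 = 252356, so (1466264/303477) = (252356/303477)
factor out 2^2: 252356 = 2^2·63089; with 303477 mod 8 = 5, (2/303477) = -1; sign now +1; continue with (63089/303477)
flip (63089/303477) -> (303477/63089): both odd, 63089 mod 4 = 1, 303477 mod 4 = 1, so the flip contributes +1; sign now +1
(303477/63089): 303477 mod 63089 = 51121, so (303477/63089) = (51121/63089)
flip (51121/63089) -> (63089/51121): both odd, 51121 mod 4 = 1, 63089 mod 4 = 1, so the flip contributes +1; sign now +1
(63089/51121): 63089 mod 51121 = 11968, so (63089/51121) = (11968/51121)
factor out 2^6: 11968 = 2^6·187; with 51121 mod 8 = 1, (2/51121) = +1; sign now +1; continue with (187/51121)
flip (187/51121) -> (51121/187): both odd, 187 mod 4 = 3, 51121 mod 4 = 1, so the flip contributes +1; sign now +1
(51121/187): 51121 mod 187 = 70, so (51121/187) = (70/187)
factor out 2^1: 70 = 2^1·35; with 187 mod 8 = 3, (2/187) = -1; sign now -1; continue with (35/187)
flip (35/187) -> (187/35): both odd, 35 mod 4 = 3, 187 mod 4 = 3, so the flip contributes -1; sign now +1
(187/35): 187 mod 35 = 12, so (187/35) = (12/35)
factor out 2^2: 12 = 2^2·3; with 35 mod 8 = 3, (2/35) = -1; sign now +1; continue with (3/35)
flip (3/35) -> (35/3): both odd, 3 mod 4 = 3, 35 mod 4 = 3, so the flip contributes -1; sign now -1
(35/3): 35 mod 3 = 2, so (35/3) = (2/3)
factor out 2^1: 2 = 2^1·1; with 3 mod 8 = 3, (2/3) = -1; sign now +1; continue with (1/3)
reached (1/3) = 1, so the symbol is +1

1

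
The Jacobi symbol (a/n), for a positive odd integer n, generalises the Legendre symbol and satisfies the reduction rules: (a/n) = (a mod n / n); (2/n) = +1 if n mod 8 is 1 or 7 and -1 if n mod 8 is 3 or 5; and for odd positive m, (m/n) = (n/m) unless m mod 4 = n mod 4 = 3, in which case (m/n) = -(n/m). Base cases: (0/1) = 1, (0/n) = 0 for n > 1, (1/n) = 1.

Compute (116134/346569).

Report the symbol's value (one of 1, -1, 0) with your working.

116134 = 2^1·58067; (2/346569) = +1 since 346569 mod 8 = 1, so (116134/346569) = (+1)^1·(58067/346569); sign now +1
reciprocity: (58067/346569) = +1·(346569/58067) since 58067 mod 4 = 3, 346569 mod 4 = 1; sign now +1
(346569/58067) = (56234/58067)   [reduce mod 58067]
56234 = 2^1·28117; (2/58067) = -1 since 58067 mod 8 = 3, so (56234/58067) = (-1)^1·(28117/58067); sign now -1
reciprocity: (28117/58067) = +1·(58067/28117) since 28117 mod 4 = 1, 58067 mod 4 = 3; sign now -1
(58067/28117) = (1833/28117)   [reduce mod 28117]
reciprocity: (1833/28117) = +1·(28117/1833) since 1833 mod 4 = 1, 28117 mod 4 = 1; sign now -1
(28117/1833) = (622/1833)   [reduce mod 1833]
622 = 2^1·311; (2/1833) = +1 since 1833 mod 8 = 1, so (622/1833) = (+1)^1·(311/1833); sign now -1
reciprocity: (311/1833) = +1·(1833/311) since 311 mod 4 = 3, 1833 mod 4 = 1; sign now -1
(1833/311) = (278/311)   [reduce mod 311]
278 = 2^1·139; (2/311) = +1 since 311 mod 8 = 7, so (278/311) = (+1)^1·(139/311); sign now -1
reciprocity: (139/311) = -1·(311/139) since 139 mod 4 = 3, 311 mod 4 = 3; sign now +1
(311/139) = (33/139)   [reduce mod 139]
reciprocity: (33/139) = +1·(139/33) since 33 mod 4 = 1, 139 mod 4 = 3; sign now +1
(139/33) = (7/33)   [reduce mod 33]
reciprocity: (7/33) = +1·(33/7) since 7 mod 4 = 3, 33 mod 4 = 1; sign now +1
(33/7) = (5/7)   [reduce mod 7]
reciprocity: (5/7) = +1·(7/5) since 5 mod 4 = 1, 7 mod 4 = 3; sign now +1
(7/5) = (2/5)   [reduce mod 5]
2 = 2^1·1; (2/5) = -1 since 5 mod 8 = 5, so (2/5) = (-1)^1·(1/5); sign now -1
(1/5) = 1; final value = sign = -1

-1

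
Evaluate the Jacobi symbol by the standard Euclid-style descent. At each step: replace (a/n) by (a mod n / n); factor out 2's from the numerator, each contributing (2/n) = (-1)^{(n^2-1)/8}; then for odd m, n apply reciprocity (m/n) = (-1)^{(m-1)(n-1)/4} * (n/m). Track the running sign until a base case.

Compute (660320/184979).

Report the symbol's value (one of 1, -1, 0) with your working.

(660320/184979) = (105383/184979)   [reduce mod 184979]
reciprocity: (105383/184979) = -1·(184979/105383) since 105383 mod 4 = 3, 184979 mod 4 = 3; sign now -1
(184979/105383) = (79596/105383)   [reduce mod 105383]
79596 = 2^2·19899; (2/105383) = +1 since 105383 mod 8 = 7, so (79596/105383) = (+1)^2·(19899/105383); sign now -1
reciprocity: (19899/105383) = -1·(105383/19899) since 19899 mod 4 = 3, 105383 mod 4 = 3; sign now +1
(105383/19899) = (5888/19899)   [reduce mod 19899]
5888 = 2^8·23; (2/19899) = -1 since 19899 mod 8 = 3, so (5888/19899) = (-1)^8·(23/19899); sign now +1
reciprocity: (23/19899) = -1·(19899/23) since 23 mod 4 = 3, 19899 mod 4 = 3; sign now -1
(19899/23) = (4/23)   [reduce mod 23]
4 = 2^2·1; (2/23) = +1 since 23 mod 8 = 7, so (4/23) = (+1)^2·(1/23); sign now -1
(1/23) = 1; final value = sign = -1

-1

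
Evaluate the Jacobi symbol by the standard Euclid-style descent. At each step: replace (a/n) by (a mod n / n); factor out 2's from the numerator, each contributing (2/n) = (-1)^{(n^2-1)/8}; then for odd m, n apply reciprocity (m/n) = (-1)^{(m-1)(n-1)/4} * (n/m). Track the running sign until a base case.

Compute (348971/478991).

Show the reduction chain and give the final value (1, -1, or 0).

flip (348971/478991) -> (478991/348971): both odd, 348971 mod 4 = 3, 478991 mod 4 = 3, so the flip contributes -1; sign now -1
(478991/348971): 478991 mod 348971 = 130020, so (478991/348971) = (130020/348971)
factor out 2^2: 130020 = 2^2·32505; with 348971 mod 8 = 3, (2/348971) = -1; sign now -1; continue with (32505/348971)
flip (32505/348971) -> (348971/32505): both odd, 32505 mod 4 = 1, 348971 mod 4 = 3, so the flip contributes +1; sign now -1
(348971/32505): 348971 mod 32505 = 23921, so (348971/32505) = (23921/32505)
flip (23921/32505) -> (32505/23921): both odd, 23921 mod 4 = 1, 32505 mod 4 = 1, so the flip contributes +1; sign now -1
(32505/23921): 32505 mod 23921 = 8584, so (32505/23921) = (8584/23921)
factor out 2^3: 8584 = 2^3·1073; with 23921 mod 8 = 1, (2/23921) = +1; sign now -1; continue with (1073/23921)
flip (1073/23921) -> (23921/1073): both odd, 1073 mod 4 = 1, 23921 mod 4 = 1, so the flip contributes +1; sign now -1
(23921/1073): 23921 mod 1073 = 315, so (23921/1073) = (315/1073)
flip (315/1073) -> (1073/315): both odd, 315 mod 4 = 3, 1073 mod 4 = 1, so the flip contributes +1; sign now -1
(1073/315): 1073 mod 315 = 128, so (1073/315) = (128/315)
factor out 2^7: 128 = 2^7·1; with 315 mod 8 = 3, (2/315) = -1; sign now +1; continue with (1/315)
reached (1/315) = 1, so the symbol is +1

1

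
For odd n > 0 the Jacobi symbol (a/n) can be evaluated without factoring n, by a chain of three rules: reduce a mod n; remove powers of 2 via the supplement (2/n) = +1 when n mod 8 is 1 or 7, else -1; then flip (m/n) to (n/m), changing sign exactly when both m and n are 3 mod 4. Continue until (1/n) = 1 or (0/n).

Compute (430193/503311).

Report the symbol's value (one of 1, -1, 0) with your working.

flip (430193/503311) -> (503311/430193): both odd, 430193 mod 4 = 1, 503311 mod 4 = 3, so the flip contributes +1; sign now +1
(503311/430193): 503311 mod 430193 = 73118, so (503311/430193) = (73118/430193)
factor out 2^1: 73118 = 2^1·36559; with 430193 mod 8 = 1, (2/430193) = +1; sign now +1; continue with (36559/430193)
flip (36559/430193) -> (430193/36559): both odd, 36559 mod 4 = 3, 430193 mod 4 = 1, so the flip contributes +1; sign now +1
(430193/36559): 430193 mod 36559 = 28044, so (430193/36559) = (28044/36559)
factor out 2^2: 28044 = 2^2·7011; with 36559 mod 8 = 7, (2/36559) = +1; sign now +1; continue with (7011/36559)
flip (7011/36559) -> (36559/7011): both odd, 7011 mod 4 = 3, 36559 mod 4 = 3, so the flip contributes -1; sign now -1
(36559/7011): 36559 mod 7011 = 1504, so (36559/7011) = (1504/7011)
factor out 2^5: 1504 = 2^5·47; with 7011 mod 8 = 3, (2/7011) = -1; sign now +1; continue with (47/7011)
flip (47/7011) -> (7011/47): both odd, 47 mod 4 = 3, 7011 mod 4 = 3, so the flip contributes -1; sign now -1
(7011/47): 7011 mod 47 = 8, so (7011/47) = (8/47)
factor out 2^3: 8 = 2^3·1; with 47 mod 8 = 7, (2/47) = +1; sign now -1; continue with (1/47)
reached (1/47) = 1, so the symbol is -1

-1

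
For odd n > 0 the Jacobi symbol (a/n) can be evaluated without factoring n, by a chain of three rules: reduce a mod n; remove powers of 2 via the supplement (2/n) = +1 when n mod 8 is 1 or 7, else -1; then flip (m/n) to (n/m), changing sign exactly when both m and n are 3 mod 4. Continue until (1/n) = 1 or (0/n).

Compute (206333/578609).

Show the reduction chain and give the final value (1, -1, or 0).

-1

reciprocity: (206333/578609) = +1·(578609/206333) since 206333 mod 4 = 1, 578609 mod 4 = 1; sign now +1
(578609/206333) = (165943/206333)   [reduce mod 206333]
reciprocity: (165943/206333) = +1·(206333/165943) since 165943 mod 4 = 3, 206333 mod 4 = 1; sign now +1
(206333/165943) = (40390/165943)   [reduce mod 165943]
40390 = 2^1·20195; (2/165943) = +1 since 165943 mod 8 = 7, so (40390/165943) = (+1)^1·(20195/165943); sign now +1
reciprocity: (20195/165943) = -1·(165943/20195) since 20195 mod 4 = 3, 165943 mod 4 = 3; sign now -1
(165943/20195) = (4383/20195)   [reduce mod 20195]
reciprocity: (4383/20195) = -1·(20195/4383) since 4383 mod 4 = 3, 20195 mod 4 = 3; sign now +1
(20195/4383) = (2663/4383)   [reduce mod 4383]
reciprocity: (2663/4383) = -1·(4383/2663) since 2663 mod 4 = 3, 4383 mod 4 = 3; sign now -1
(4383/2663) = (1720/2663)   [reduce mod 2663]
1720 = 2^3·215; (2/2663) = +1 since 2663 mod 8 = 7, so (1720/2663) = (+1)^3·(215/2663); sign now -1
reciprocity: (215/2663) = -1·(2663/215) since 215 mod 4 = 3, 2663 mod 4 = 3; sign now +1
(2663/215) = (83/215)   [reduce mod 215]
reciprocity: (83/215) = -1·(215/83) since 83 mod 4 = 3, 215 mod 4 = 3; sign now -1
(215/83) = (49/83)   [reduce mod 83]
reciprocity: (49/83) = +1·(83/49) since 49 mod 4 = 1, 83 mod 4 = 3; sign now -1
(83/49) = (34/49)   [reduce mod 49]
34 = 2^1·17; (2/49) = +1 since 49 mod 8 = 1, so (34/49) = (+1)^1·(17/49); sign now -1
reciprocity: (17/49) = +1·(49/17) since 17 mod 4 = 1, 49 mod 4 = 1; sign now -1
(49/17) = (15/17)   [reduce mod 17]
reciprocity: (15/17) = +1·(17/15) since 15 mod 4 = 3, 17 mod 4 = 1; sign now -1
(17/15) = (2/15)   [reduce mod 15]
2 = 2^1·1; (2/15) = +1 since 15 mod 8 = 7, so (2/15) = (+1)^1·(1/15); sign now -1
(1/15) = 1; final value = sign = -1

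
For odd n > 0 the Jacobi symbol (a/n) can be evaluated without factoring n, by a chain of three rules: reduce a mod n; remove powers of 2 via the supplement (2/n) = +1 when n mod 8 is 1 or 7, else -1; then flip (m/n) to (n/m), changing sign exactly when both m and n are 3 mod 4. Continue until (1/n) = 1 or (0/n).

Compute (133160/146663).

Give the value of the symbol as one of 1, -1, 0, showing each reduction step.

133160 = 2^3·16645; (2/146663) = +1 since 146663 mod 8 = 7, so (133160/146663) = (+1)^3·(16645/146663); sign now +1
reciprocity: (16645/146663) = +1·(146663/16645) since 16645 mod 4 = 1, 146663 mod 4 = 3; sign now +1
(146663/16645) = (13503/16645)   [reduce mod 16645]
reciprocity: (13503/16645) = +1·(16645/13503) since 13503 mod 4 = 3, 16645 mod 4 = 1; sign now +1
(16645/13503) = (3142/13503)   [reduce mod 13503]
3142 = 2^1·1571; (2/13503) = +1 since 13503 mod 8 = 7, so (3142/13503) = (+1)^1·(1571/13503); sign now +1
reciprocity: (1571/13503) = -1·(13503/1571) since 1571 mod 4 = 3, 13503 mod 4 = 3; sign now -1
(13503/1571) = (935/1571)   [reduce mod 1571]
reciprocity: (935/1571) = -1·(1571/935) since 935 mod 4 = 3, 1571 mod 4 = 3; sign now +1
(1571/935) = (636/935)   [reduce mod 935]
636 = 2^2·159; (2/935) = +1 since 935 mod 8 = 7, so (636/935) = (+1)^2·(159/935); sign now +1
reciprocity: (159/935) = -1·(935/159) since 159 mod 4 = 3, 935 mod 4 = 3; sign now -1
(935/159) = (140/159)   [reduce mod 159]
140 = 2^2·35; (2/159) = +1 since 159 mod 8 = 7, so (140/159) = (+1)^2·(35/159); sign now -1
reciprocity: (35/159) = -1·(159/35) since 35 mod 4 = 3, 159 mod 4 = 3; sign now +1
(159/35) = (19/35)   [reduce mod 35]
reciprocity: (19/35) = -1·(35/19) since 19 mod 4 = 3, 35 mod 4 = 3; sign now -1
(35/19) = (16/19)   [reduce mod 19]
16 = 2^4·1; (2/19) = -1 since 19 mod 8 = 3, so (16/19) = (-1)^4·(1/19); sign now -1
(1/19) = 1; final value = sign = -1

-1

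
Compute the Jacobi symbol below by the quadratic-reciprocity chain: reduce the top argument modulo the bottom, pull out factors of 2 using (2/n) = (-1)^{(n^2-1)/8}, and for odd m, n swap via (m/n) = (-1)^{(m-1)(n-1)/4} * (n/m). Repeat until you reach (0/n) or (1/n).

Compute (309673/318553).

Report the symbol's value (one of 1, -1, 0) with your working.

1

flip (309673/318553) -> (318553/309673): both odd, 309673 mod 4 = 1, 318553 mod 4 = 1, so the flip contributes +1; sign now +1
(318553/309673): 318553 mod 309673 = 8880, so (318553/309673) = (8880/309673)
factor out 2^4: 8880 = 2^4·555; with 309673 mod 8 = 1, (2/309673) = +1; sign now +1; continue with (555/309673)
flip (555/309673) -> (309673/555): both odd, 555 mod 4 = 3, 309673 mod 4 = 1, so the flip contributes +1; sign now +1
(309673/555): 309673 mod 555 = 538, so (309673/555) = (538/555)
factor out 2^1: 538 = 2^1·269; with 555 mod 8 = 3, (2/555) = -1; sign now -1; continue with (269/555)
flip (269/555) -> (555/269): both odd, 269 mod 4 = 1, 555 mod 4 = 3, so the flip contributes +1; sign now -1
(555/269): 555 mod 269 = 17, so (555/269) = (17/269)
flip (17/269) -> (269/17): both odd, 17 mod 4 = 1, 269 mod 4 = 1, so the flip contributes +1; sign now -1
(269/17): 269 mod 17 = 14, so (269/17) = (14/17)
factor out 2^1: 14 = 2^1·7; with 17 mod 8 = 1, (2/17) = +1; sign now -1; continue with (7/17)
flip (7/17) -> (17/7): both odd, 7 mod 4 = 3, 17 mod 4 = 1, so the flip contributes +1; sign now -1
(17/7): 17 mod 7 = 3, so (17/7) = (3/7)
flip (3/7) -> (7/3): both odd, 3 mod 4 = 3, 7 mod 4 = 3, so the flip contributes -1; sign now +1
(7/3): 7 mod 3 = 1, so (7/3) = (1/3)
reached (1/3) = 1, so the symbol is +1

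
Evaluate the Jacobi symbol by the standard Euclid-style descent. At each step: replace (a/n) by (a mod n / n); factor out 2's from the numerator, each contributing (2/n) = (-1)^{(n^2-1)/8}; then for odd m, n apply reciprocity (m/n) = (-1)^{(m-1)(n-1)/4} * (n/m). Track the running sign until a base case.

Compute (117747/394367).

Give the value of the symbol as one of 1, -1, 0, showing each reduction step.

reciprocity: (117747/394367) = -1·(394367/117747) since 117747 mod 4 = 3, 394367 mod 4 = 3; sign now -1
(394367/117747) = (41126/117747)   [reduce mod 117747]
41126 = 2^1·20563; (2/117747) = -1 since 117747 mod 8 = 3, so (41126/117747) = (-1)^1·(20563/117747); sign now +1
reciprocity: (20563/117747) = -1·(117747/20563) since 20563 mod 4 = 3, 117747 mod 4 = 3; sign now -1
(117747/20563) = (14932/20563)   [reduce mod 20563]
14932 = 2^2·3733; (2/20563) = -1 since 20563 mod 8 = 3, so (14932/20563) = (-1)^2·(3733/20563); sign now -1
reciprocity: (3733/20563) = +1·(20563/3733) since 3733 mod 4 = 1, 20563 mod 4 = 3; sign now -1
(20563/3733) = (1898/3733)   [reduce mod 3733]
1898 = 2^1·949; (2/3733) = -1 since 3733 mod 8 = 5, so (1898/3733) = (-1)^1·(949/3733); sign now +1
reciprocity: (949/3733) = +1·(3733/949) since 949 mod 4 = 1, 3733 mod 4 = 1; sign now +1
(3733/949) = (886/949)   [reduce mod 949]
886 = 2^1·443; (2/949) = -1 since 949 mod 8 = 5, so (886/949) = (-1)^1·(443/949); sign now -1
reciprocity: (443/949) = +1·(949/443) since 443 mod 4 = 3, 949 mod 4 = 1; sign now -1
(949/443) = (63/443)   [reduce mod 443]
reciprocity: (63/443) = -1·(443/63) since 63 mod 4 = 3, 443 mod 4 = 3; sign now +1
(443/63) = (2/63)   [reduce mod 63]
2 = 2^1·1; (2/63) = +1 since 63 mod 8 = 7, so (2/63) = (+1)^1·(1/63); sign now +1
(1/63) = 1; final value = sign = +1

1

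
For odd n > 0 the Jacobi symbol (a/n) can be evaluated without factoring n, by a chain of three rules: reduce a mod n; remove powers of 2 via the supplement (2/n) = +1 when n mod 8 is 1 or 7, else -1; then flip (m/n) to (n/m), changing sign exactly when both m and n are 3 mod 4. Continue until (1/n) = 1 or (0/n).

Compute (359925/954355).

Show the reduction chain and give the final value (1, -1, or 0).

reciprocity: (359925/954355) = +1·(954355/359925) since 359925 mod 4 = 1, 954355 mod 4 = 3; sign now +1
(954355/359925) = (234505/359925)   [reduce mod 359925]
reciprocity: (234505/359925) = +1·(359925/234505) since 234505 mod 4 = 1, 359925 mod 4 = 1; sign now +1
(359925/234505) = (125420/234505)   [reduce mod 234505]
125420 = 2^2·31355; (2/234505) = +1 since 234505 mod 8 = 1, so (125420/234505) = (+1)^2·(31355/234505); sign now +1
reciprocity: (31355/234505) = +1·(234505/31355) since 31355 mod 4 = 3, 234505 mod 4 = 1; sign now +1
(234505/31355) = (15020/31355)   [reduce mod 31355]
15020 = 2^2·3755; (2/31355) = -1 since 31355 mod 8 = 3, so (15020/31355) = (-1)^2·(3755/31355); sign now +1
reciprocity: (3755/31355) = -1·(31355/3755) since 3755 mod 4 = 3, 31355 mod 4 = 3; sign now -1
(31355/3755) = (1315/3755)   [reduce mod 3755]
reciprocity: (1315/3755) = -1·(3755/1315) since 1315 mod 4 = 3, 3755 mod 4 = 3; sign now +1
(3755/1315) = (1125/1315)   [reduce mod 1315]
reciprocity: (1125/1315) = +1·(1315/1125) since 1125 mod 4 = 1, 1315 mod 4 = 3; sign now +1
(1315/1125) = (190/1125)   [reduce mod 1125]
190 = 2^1·95; (2/1125) = -1 since 1125 mod 8 = 5, so (190/1125) = (-1)^1·(95/1125); sign now -1
reciprocity: (95/1125) = +1·(1125/95) since 95 mod 4 = 3, 1125 mod 4 = 1; sign now -1
(1125/95) = (80/95)   [reduce mod 95]
80 = 2^4·5; (2/95) = +1 since 95 mod 8 = 7, so (80/95) = (+1)^4·(5/95); sign now -1
reciprocity: (5/95) = +1·(95/5) since 5 mod 4 = 1, 95 mod 4 = 3; sign now -1
(95/5) = (0/5)   [reduce mod 5]
(0/5) = 0   [gcd(a, n) > 1]; final value = 0

0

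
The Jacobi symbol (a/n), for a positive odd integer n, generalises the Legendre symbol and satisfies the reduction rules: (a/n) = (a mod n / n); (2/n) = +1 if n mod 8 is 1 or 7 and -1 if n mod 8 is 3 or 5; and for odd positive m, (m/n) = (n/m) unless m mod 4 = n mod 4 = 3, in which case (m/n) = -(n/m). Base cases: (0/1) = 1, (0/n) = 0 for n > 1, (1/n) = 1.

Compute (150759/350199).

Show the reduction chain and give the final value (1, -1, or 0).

flip (150759/350199) -> (350199/150759): both odd, 150759 mod 4 = 3, 350199 mod 4 = 3, so the flip contributes -1; sign now -1
(350199/150759): 350199 mod 150759 = 48681, so (350199/150759) = (48681/150759)
flip (48681/150759) -> (150759/48681): both odd, 48681 mod 4 = 1, 150759 mod 4 = 3, so the flip contributes +1; sign now -1
(150759/48681): 150759 mod 48681 = 4716, so (150759/48681) = (4716/48681)
factor out 2^2: 4716 = 2^2·1179; with 48681 mod 8 = 1, (2/48681) = +1; sign now -1; continue with (1179/48681)
flip (1179/48681) -> (48681/1179): both odd, 1179 mod 4 = 3, 48681 mod 4 = 1, so the flip contributes +1; sign now -1
(48681/1179): 48681 mod 1179 = 342, so (48681/1179) = (342/1179)
factor out 2^1: 342 = 2^1·171; with 1179 mod 8 = 3, (2/1179) = -1; sign now +1; continue with (171/1179)
flip (171/1179) -> (1179/171): both odd, 171 mod 4 = 3, 1179 mod 4 = 3, so the flip contributes -1; sign now -1
(1179/171): 1179 mod 171 = 153, so (1179/171) = (153/171)
flip (153/171) -> (171/153): both odd, 153 mod 4 = 1, 171 mod 4 = 3, so the flip contributes +1; sign now -1
(171/153): 171 mod 153 = 18, so (171/153) = (18/153)
factor out 2^1: 18 = 2^1·9; with 153 mod 8 = 1, (2/153) = +1; sign now -1; continue with (9/153)
flip (9/153) -> (153/9): both odd, 9 mod 4 = 1, 153 mod 4 = 1, so the flip contributes +1; sign now -1
(153/9): 153 mod 9 = 0, so (153/9) = (0/9)
reached (0/9); gcd(a, n) > 1, so (0/9) = 0 and the symbol is 0

0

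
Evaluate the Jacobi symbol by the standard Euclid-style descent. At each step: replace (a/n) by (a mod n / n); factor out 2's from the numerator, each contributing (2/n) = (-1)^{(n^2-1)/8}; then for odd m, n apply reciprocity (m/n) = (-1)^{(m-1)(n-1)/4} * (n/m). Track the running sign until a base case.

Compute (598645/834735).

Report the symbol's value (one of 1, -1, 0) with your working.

reciprocity: (598645/834735) = +1·(834735/598645) since 598645 mod 4 = 1, 834735 mod 4 = 3; sign now +1
(834735/598645) = (236090/598645)   [reduce mod 598645]
236090 = 2^1·118045; (2/598645) = -1 since 598645 mod 8 = 5, so (236090/598645) = (-1)^1·(118045/598645); sign now -1
reciprocity: (118045/598645) = +1·(598645/118045) since 118045 mod 4 = 1, 598645 mod 4 = 1; sign now -1
(598645/118045) = (8420/118045)   [reduce mod 118045]
8420 = 2^2·2105; (2/118045) = -1 since 118045 mod 8 = 5, so (8420/118045) = (-1)^2·(2105/118045); sign now -1
reciprocity: (2105/118045) = +1·(118045/2105) since 2105 mod 4 = 1, 118045 mod 4 = 1; sign now -1
(118045/2105) = (165/2105)   [reduce mod 2105]
reciprocity: (165/2105) = +1·(2105/165) since 165 mod 4 = 1, 2105 mod 4 = 1; sign now -1
(2105/165) = (125/165)   [reduce mod 165]
reciprocity: (125/165) = +1·(165/125) since 125 mod 4 = 1, 165 mod 4 = 1; sign now -1
(165/125) = (40/125)   [reduce mod 125]
40 = 2^3·5; (2/125) = -1 since 125 mod 8 = 5, so (40/125) = (-1)^3·(5/125); sign now +1
reciprocity: (5/125) = +1·(125/5) since 5 mod 4 = 1, 125 mod 4 = 1; sign now +1
(125/5) = (0/5)   [reduce mod 5]
(0/5) = 0   [gcd(a, n) > 1]; final value = 0

0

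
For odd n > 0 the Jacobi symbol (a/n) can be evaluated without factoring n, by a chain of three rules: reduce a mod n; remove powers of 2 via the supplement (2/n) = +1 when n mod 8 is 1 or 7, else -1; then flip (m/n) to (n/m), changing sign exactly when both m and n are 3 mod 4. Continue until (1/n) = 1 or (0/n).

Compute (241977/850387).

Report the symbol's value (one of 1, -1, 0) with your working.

flip (241977/850387) -> (850387/241977): both odd, 241977 mod 4 = 1, 850387 mod 4 = 3, so the flip contributes +1; sign now +1
(850387/241977): 850387 mod 241977 = 124456, so (850387/241977) = (124456/241977)
factor out 2^3: 124456 = 2^3·15557; with 241977 mod 8 = 1, (2/241977) = +1; sign now +1; continue with (15557/241977)
flip (15557/241977) -> (241977/15557): both odd, 15557 mod 4 = 1, 241977 mod 4 = 1, so the flip contributes +1; sign now +1
(241977/15557): 241977 mod 15557 = 8622, so (241977/15557) = (8622/15557)
factor out 2^1: 8622 = 2^1·4311; with 15557 mod 8 = 5, (2/15557) = -1; sign now -1; continue with (4311/15557)
flip (4311/15557) -> (15557/4311): both odd, 4311 mod 4 = 3, 15557 mod 4 = 1, so the flip contributes +1; sign now -1
(15557/4311): 15557 mod 4311 = 2624, so (15557/4311) = (2624/4311)
factor out 2^6: 2624 = 2^6·41; with 4311 mod 8 = 7, (2/4311) = +1; sign now -1; continue with (41/4311)
flip (41/4311) -> (4311/41): both odd, 41 mod 4 = 1, 4311 mod 4 = 3, so the flip contributes +1; sign now -1
(4311/41): 4311 mod 41 = 6, so (4311/41) = (6/41)
factor out 2^1: 6 = 2^1·3; with 41 mod 8 = 1, (2/41) = +1; sign now -1; continue with (3/41)
flip (3/41) -> (41/3): both odd, 3 mod 4 = 3, 41 mod 4 = 1, so the flip contributes +1; sign now -1
(41/3): 41 mod 3 = 2, so (41/3) = (2/3)
factor out 2^1: 2 = 2^1·1; with 3 mod 8 = 3, (2/3) = -1; sign now +1; continue with (1/3)
reached (1/3) = 1, so the symbol is +1

1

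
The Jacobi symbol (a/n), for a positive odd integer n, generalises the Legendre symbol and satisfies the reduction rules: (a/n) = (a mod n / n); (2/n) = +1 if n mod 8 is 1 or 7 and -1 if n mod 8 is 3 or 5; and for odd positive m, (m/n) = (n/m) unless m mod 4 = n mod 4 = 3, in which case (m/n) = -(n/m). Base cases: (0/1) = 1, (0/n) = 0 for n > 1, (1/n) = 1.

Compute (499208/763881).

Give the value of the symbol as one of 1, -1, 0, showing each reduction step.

499208 = 2^3·62401; (2/763881) = +1 since 763881 mod 8 = 1, so (499208/763881) = (+1)^3·(62401/763881); sign now +1
reciprocity: (62401/763881) = +1·(763881/62401) since 62401 mod 4 = 1, 763881 mod 4 = 1; sign now +1
(763881/62401) = (15069/62401)   [reduce mod 62401]
reciprocity: (15069/62401) = +1·(62401/15069) since 15069 mod 4 = 1, 62401 mod 4 = 1; sign now +1
(62401/15069) = (2125/15069)   [reduce mod 15069]
reciprocity: (2125/15069) = +1·(15069/2125) since 2125 mod 4 = 1, 15069 mod 4 = 1; sign now +1
(15069/2125) = (194/2125)   [reduce mod 2125]
194 = 2^1·97; (2/2125) = -1 since 2125 mod 8 = 5, so (194/2125) = (-1)^1·(97/2125); sign now -1
reciprocity: (97/2125) = +1·(2125/97) since 97 mod 4 = 1, 2125 mod 4 = 1; sign now -1
(2125/97) = (88/97)   [reduce mod 97]
88 = 2^3·11; (2/97) = +1 since 97 mod 8 = 1, so (88/97) = (+1)^3·(11/97); sign now -1
reciprocity: (11/97) = +1·(97/11) since 11 mod 4 = 3, 97 mod 4 = 1; sign now -1
(97/11) = (9/11)   [reduce mod 11]
reciprocity: (9/11) = +1·(11/9) since 9 mod 4 = 1, 11 mod 4 = 3; sign now -1
(11/9) = (2/9)   [reduce mod 9]
2 = 2^1·1; (2/9) = +1 since 9 mod 8 = 1, so (2/9) = (+1)^1·(1/9); sign now -1
(1/9) = 1; final value = sign = -1

-1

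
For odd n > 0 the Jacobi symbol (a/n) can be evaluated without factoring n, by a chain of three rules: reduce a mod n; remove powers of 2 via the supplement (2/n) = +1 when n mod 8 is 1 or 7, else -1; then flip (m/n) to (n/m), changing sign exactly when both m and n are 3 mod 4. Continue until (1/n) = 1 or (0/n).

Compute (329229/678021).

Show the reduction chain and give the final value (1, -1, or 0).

reciprocity: (329229/678021) = +1·(678021/329229) since 329229 mod 4 = 1, 678021 mod 4 = 1; sign now +1
(678021/329229) = (19563/329229)   [reduce mod 329229]
reciprocity: (19563/329229) = +1·(329229/19563) since 19563 mod 4 = 3, 329229 mod 4 = 1; sign now +1
(329229/19563) = (16221/19563)   [reduce mod 19563]
reciprocity: (16221/19563) = +1·(19563/16221) since 16221 mod 4 = 1, 19563 mod 4 = 3; sign now +1
(19563/16221) = (3342/16221)   [reduce mod 16221]
3342 = 2^1·1671; (2/16221) = -1 since 16221 mod 8 = 5, so (3342/16221) = (-1)^1·(1671/16221); sign now -1
reciprocity: (1671/16221) = +1·(16221/1671) since 1671 mod 4 = 3, 16221 mod 4 = 1; sign now -1
(16221/1671) = (1182/1671)   [reduce mod 1671]
1182 = 2^1·591; (2/1671) = +1 since 1671 mod 8 = 7, so (1182/1671) = (+1)^1·(591/1671); sign now -1
reciprocity: (591/1671) = -1·(1671/591) since 591 mod 4 = 3, 1671 mod 4 = 3; sign now +1
(1671/591) = (489/591)   [reduce mod 591]
reciprocity: (489/591) = +1·(591/489) since 489 mod 4 = 1, 591 mod 4 = 3; sign now +1
(591/489) = (102/489)   [reduce mod 489]
102 = 2^1·51; (2/489) = +1 since 489 mod 8 = 1, so (102/489) = (+1)^1·(51/489); sign now +1
reciprocity: (51/489) = +1·(489/51) since 51 mod 4 = 3, 489 mod 4 = 1; sign now +1
(489/51) = (30/51)   [reduce mod 51]
30 = 2^1·15; (2/51) = -1 since 51 mod 8 = 3, so (30/51) = (-1)^1·(15/51); sign now -1
reciprocity: (15/51) = -1·(51/15) since 15 mod 4 = 3, 51 mod 4 = 3; sign now +1
(51/15) = (6/15)   [reduce mod 15]
6 = 2^1·3; (2/15) = +1 since 15 mod 8 = 7, so (6/15) = (+1)^1·(3/15); sign now +1
reciprocity: (3/15) = -1·(15/3) since 3 mod 4 = 3, 15 mod 4 = 3; sign now -1
(15/3) = (0/3)   [reduce mod 3]
(0/3) = 0   [gcd(a, n) > 1]; final value = 0

0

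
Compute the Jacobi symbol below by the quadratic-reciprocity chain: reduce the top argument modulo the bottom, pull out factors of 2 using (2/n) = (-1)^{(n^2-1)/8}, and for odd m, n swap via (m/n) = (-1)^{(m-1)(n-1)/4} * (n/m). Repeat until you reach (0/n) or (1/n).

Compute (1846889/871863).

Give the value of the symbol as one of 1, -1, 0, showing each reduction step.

-1

(1846889/871863) = (103163/871863)   [reduce mod 871863]
reciprocity: (103163/871863) = -1·(871863/103163) since 103163 mod 4 = 3, 871863 mod 4 = 3; sign now -1
(871863/103163) = (46559/103163)   [reduce mod 103163]
reciprocity: (46559/103163) = -1·(103163/46559) since 46559 mod 4 = 3, 103163 mod 4 = 3; sign now +1
(103163/46559) = (10045/46559)   [reduce mod 46559]
reciprocity: (10045/46559) = +1·(46559/10045) since 10045 mod 4 = 1, 46559 mod 4 = 3; sign now +1
(46559/10045) = (6379/10045)   [reduce mod 10045]
reciprocity: (6379/10045) = +1·(10045/6379) since 6379 mod 4 = 3, 10045 mod 4 = 1; sign now +1
(10045/6379) = (3666/6379)   [reduce mod 6379]
3666 = 2^1·1833; (2/6379) = -1 since 6379 mod 8 = 3, so (3666/6379) = (-1)^1·(1833/6379); sign now -1
reciprocity: (1833/6379) = +1·(6379/1833) since 1833 mod 4 = 1, 6379 mod 4 = 3; sign now -1
(6379/1833) = (880/1833)   [reduce mod 1833]
880 = 2^4·55; (2/1833) = +1 since 1833 mod 8 = 1, so (880/1833) = (+1)^4·(55/1833); sign now -1
reciprocity: (55/1833) = +1·(1833/55) since 55 mod 4 = 3, 1833 mod 4 = 1; sign now -1
(1833/55) = (18/55)   [reduce mod 55]
18 = 2^1·9; (2/55) = +1 since 55 mod 8 = 7, so (18/55) = (+1)^1·(9/55); sign now -1
reciprocity: (9/55) = +1·(55/9) since 9 mod 4 = 1, 55 mod 4 = 3; sign now -1
(55/9) = (1/9)   [reduce mod 9]
(1/9) = 1; final value = sign = -1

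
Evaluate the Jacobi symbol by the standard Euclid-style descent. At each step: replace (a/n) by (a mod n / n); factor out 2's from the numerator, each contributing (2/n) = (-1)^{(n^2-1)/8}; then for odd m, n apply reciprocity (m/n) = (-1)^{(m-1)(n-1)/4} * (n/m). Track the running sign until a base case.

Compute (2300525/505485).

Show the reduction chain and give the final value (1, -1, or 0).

0

(2300525/505485): 2300525 mod 505485 = 278585, so (2300525/505485) = (278585/505485)
flip (278585/505485) -> (505485/278585): both odd, 278585 mod 4 = 1, 505485 mod 4 = 1, so the flip contributes +1; sign now +1
(505485/278585): 505485 mod 278585 = 226900, so (505485/278585) = (226900/278585)
factor out 2^2: 226900 = 2^2·56725; with 278585 mod 8 = 1, (2/278585) = +1; sign now +1; continue with (56725/278585)
flip (56725/278585) -> (278585/56725): both odd, 56725 mod 4 = 1, 278585 mod 4 = 1, so the flip contributes +1; sign now +1
(278585/56725): 278585 mod 56725 = 51685, so (278585/56725) = (51685/56725)
flip (51685/56725) -> (56725/51685): both odd, 51685 mod 4 = 1, 56725 mod 4 = 1, so the flip contributes +1; sign now +1
(56725/51685): 56725 mod 51685 = 5040, so (56725/51685) = (5040/51685)
factor out 2^4: 5040 = 2^4·315; with 51685 mod 8 = 5, (2/51685) = -1; sign now +1; continue with (315/51685)
flip (315/51685) -> (51685/315): both odd, 315 mod 4 = 3, 51685 mod 4 = 1, so the flip contributes +1; sign now +1
(51685/315): 51685 mod 315 = 25, so (51685/315) = (25/315)
flip (25/315) -> (315/25): both odd, 25 mod 4 = 1, 315 mod 4 = 3, so the flip contributes +1; sign now +1
(315/25): 315 mod 25 = 15, so (315/25) = (15/25)
flip (15/25) -> (25/15): both odd, 15 mod 4 = 3, 25 mod 4 = 1, so the flip contributes +1; sign now +1
(25/15): 25 mod 15 = 10, so (25/15) = (10/15)
factor out 2^1: 10 = 2^1·5; with 15 mod 8 = 7, (2/15) = +1; sign now +1; continue with (5/15)
flip (5/15) -> (15/5): both odd, 5 mod 4 = 1, 15 mod 4 = 3, so the flip contributes +1; sign now +1
(15/5): 15 mod 5 = 0, so (15/5) = (0/5)
reached (0/5); gcd(a, n) > 1, so (0/5) = 0 and the symbol is 0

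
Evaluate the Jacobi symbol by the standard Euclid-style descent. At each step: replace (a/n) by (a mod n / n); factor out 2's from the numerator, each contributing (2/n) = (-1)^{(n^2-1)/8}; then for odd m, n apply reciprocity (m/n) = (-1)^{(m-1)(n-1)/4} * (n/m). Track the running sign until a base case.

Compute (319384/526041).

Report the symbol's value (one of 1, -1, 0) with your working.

factor out 2^3: 319384 = 2^3·39923; with 526041 mod 8 = 1, (2/526041) = +1; sign now +1; continue with (39923/526041)
flip (39923/526041) -> (526041/39923): both odd, 39923 mod 4 = 3, 526041 mod 4 = 1, so the flip contributes +1; sign now +1
(526041/39923): 526041 mod 39923 = 7042, so (526041/39923) = (7042/39923)
factor out 2^1: 7042 = 2^1·3521; with 39923 mod 8 = 3, (2/39923) = -1; sign now -1; continue with (3521/39923)
flip (3521/39923) -> (39923/3521): both odd, 3521 mod 4 = 1, 39923 mod 4 = 3, so the flip contributes +1; sign now -1
(39923/3521): 39923 mod 3521 = 1192, so (39923/3521) = (1192/3521)
factor out 2^3: 1192 = 2^3·149; with 3521 mod 8 = 1, (2/3521) = +1; sign now -1; continue with (149/3521)
flip (149/3521) -> (3521/149): both odd, 149 mod 4 = 1, 3521 mod 4 = 1, so the flip contributes +1; sign now -1
(3521/149): 3521 mod 149 = 94, so (3521/149) = (94/149)
factor out 2^1: 94 = 2^1·47; with 149 mod 8 = 5, (2/149) = -1; sign now +1; continue with (47/149)
flip (47/149) -> (149/47): both odd, 47 mod 4 = 3, 149 mod 4 = 1, so the flip contributes +1; sign now +1
(149/47): 149 mod 47 = 8, so (149/47) = (8/47)
factor out 2^3: 8 = 2^3·1; with 47 mod 8 = 7, (2/47) = +1; sign now +1; continue with (1/47)
reached (1/47) = 1, so the symbol is +1

1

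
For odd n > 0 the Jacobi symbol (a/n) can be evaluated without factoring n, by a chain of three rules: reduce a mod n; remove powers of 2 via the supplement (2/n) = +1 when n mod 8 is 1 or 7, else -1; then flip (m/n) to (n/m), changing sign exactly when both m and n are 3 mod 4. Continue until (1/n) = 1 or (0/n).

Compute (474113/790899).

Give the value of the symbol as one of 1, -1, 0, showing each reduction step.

1

flip (474113/790899) -> (790899/474113): both odd, 474113 mod 4 = 1, 790899 mod 4 = 3, so the flip contributes +1; sign now +1
(790899/474113): 790899 mod 474113 = 316786, so (790899/474113) = (316786/474113)
factor out 2^1: 316786 = 2^1·158393; with 474113 mod 8 = 1, (2/474113) = +1; sign now +1; continue with (158393/474113)
flip (158393/474113) -> (474113/158393): both odd, 158393 mod 4 = 1, 474113 mod 4 = 1, so the flip contributes +1; sign now +1
(474113/158393): 474113 mod 158393 = 157327, so (474113/158393) = (157327/158393)
flip (157327/158393) -> (158393/157327): both odd, 157327 mod 4 = 3, 158393 mod 4 = 1, so the flip contributes +1; sign now +1
(158393/157327): 158393 mod 157327 = 1066, so (158393/157327) = (1066/157327)
factor out 2^1: 1066 = 2^1·533; with 157327 mod 8 = 7, (2/157327) = +1; sign now +1; continue with (533/157327)
flip (533/157327) -> (157327/533): both odd, 533 mod 4 = 1, 157327 mod 4 = 3, so the flip contributes +1; sign now +1
(157327/533): 157327 mod 533 = 92, so (157327/533) = (92/533)
factor out 2^2: 92 = 2^2·23; with 533 mod 8 = 5, (2/533) = -1; sign now +1; continue with (23/533)
flip (23/533) -> (533/23): both odd, 23 mod 4 = 3, 533 mod 4 = 1, so the flip contributes +1; sign now +1
(533/23): 533 mod 23 = 4, so (533/23) = (4/23)
factor out 2^2: 4 = 2^2·1; with 23 mod 8 = 7, (2/23) = +1; sign now +1; continue with (1/23)
reached (1/23) = 1, so the symbol is +1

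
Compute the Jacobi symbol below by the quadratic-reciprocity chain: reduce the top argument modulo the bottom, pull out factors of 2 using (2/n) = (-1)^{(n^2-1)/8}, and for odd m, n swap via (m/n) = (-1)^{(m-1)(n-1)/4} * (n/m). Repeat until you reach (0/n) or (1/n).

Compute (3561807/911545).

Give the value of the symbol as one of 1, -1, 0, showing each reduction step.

-1

(3561807/911545): 3561807 mod 911545 = 827172, so (3561807/911545) = (827172/911545)
factor out 2^2: 827172 = 2^2·206793; with 911545 mod 8 = 1, (2/911545) = +1; sign now +1; continue with (206793/911545)
flip (206793/911545) -> (911545/206793): both odd, 206793 mod 4 = 1, 911545 mod 4 = 1, so the flip contributes +1; sign now +1
(911545/206793): 911545 mod 206793 = 84373, so (911545/206793) = (84373/206793)
flip (84373/206793) -> (206793/84373): both odd, 84373 mod 4 = 1, 206793 mod 4 = 1, so the flip contributes +1; sign now +1
(206793/84373): 206793 mod 84373 = 38047, so (206793/84373) = (38047/84373)
flip (38047/84373) -> (84373/38047): both odd, 38047 mod 4 = 3, 84373 mod 4 = 1, so the flip contributes +1; sign now +1
(84373/38047): 84373 mod 38047 = 8279, so (84373/38047) = (8279/38047)
flip (8279/38047) -> (38047/8279): both odd, 8279 mod 4 = 3, 38047 mod 4 = 3, so the flip contributes -1; sign now -1
(38047/8279): 38047 mod 8279 = 4931, so (38047/8279) = (4931/8279)
flip (4931/8279) -> (8279/4931): both odd, 4931 mod 4 = 3, 8279 mod 4 = 3, so the flip contributes -1; sign now +1
(8279/4931): 8279 mod 4931 = 3348, so (8279/4931) = (3348/4931)
factor out 2^2: 3348 = 2^2·837; with 4931 mod 8 = 3, (2/4931) = -1; sign now +1; continue with (837/4931)
flip (837/4931) -> (4931/837): both odd, 837 mod 4 = 1, 4931 mod 4 = 3, so the flip contributes +1; sign now +1
(4931/837): 4931 mod 837 = 746, so (4931/837) = (746/837)
factor out 2^1: 746 = 2^1·373; with 837 mod 8 = 5, (2/837) = -1; sign now -1; continue with (373/837)
flip (373/837) -> (837/373): both odd, 373 mod 4 = 1, 837 mod 4 = 1, so the flip contributes +1; sign now -1
(837/373): 837 mod 373 = 91, so (837/373) = (91/373)
flip (91/373) -> (373/91): both odd, 91 mod 4 = 3, 373 mod 4 = 1, so the flip contributes +1; sign now -1
(373/91): 373 mod 91 = 9, so (373/91) = (9/91)
flip (9/91) -> (91/9): both odd, 9 mod 4 = 1, 91 mod 4 = 3, so the flip contributes +1; sign now -1
(91/9): 91 mod 9 = 1, so (91/9) = (1/9)
reached (1/9) = 1, so the symbol is -1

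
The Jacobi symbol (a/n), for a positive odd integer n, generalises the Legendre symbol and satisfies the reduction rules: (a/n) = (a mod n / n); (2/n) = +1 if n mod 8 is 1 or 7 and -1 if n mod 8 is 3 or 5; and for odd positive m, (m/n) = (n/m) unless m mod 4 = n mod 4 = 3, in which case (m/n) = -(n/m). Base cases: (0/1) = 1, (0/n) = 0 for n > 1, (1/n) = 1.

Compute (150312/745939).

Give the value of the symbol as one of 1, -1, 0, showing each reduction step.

1

factor out 2^3: 150312 = 2^3·18789; with 745939 mod 8 = 3, (2/745939) = -1; sign now -1; continue with (18789/745939)
flip (18789/745939) -> (745939/18789): both odd, 18789 mod 4 = 1, 745939 mod 4 = 3, so the flip contributes +1; sign now -1
(745939/18789): 745939 mod 18789 = 13168, so (745939/18789) = (13168/18789)
factor out 2^4: 13168 = 2^4·823; with 18789 mod 8 = 5, (2/18789) = -1; sign now -1; continue with (823/18789)
flip (823/18789) -> (18789/823): both odd, 823 mod 4 = 3, 18789 mod 4 = 1, so the flip contributes +1; sign now -1
(18789/823): 18789 mod 823 = 683, so (18789/823) = (683/823)
flip (683/823) -> (823/683): both odd, 683 mod 4 = 3, 823 mod 4 = 3, so the flip contributes -1; sign now +1
(823/683): 823 mod 683 = 140, so (823/683) = (140/683)
factor out 2^2: 140 = 2^2·35; with 683 mod 8 = 3, (2/683) = -1; sign now +1; continue with (35/683)
flip (35/683) -> (683/35): both odd, 35 mod 4 = 3, 683 mod 4 = 3, so the flip contributes -1; sign now -1
(683/35): 683 mod 35 = 18, so (683/35) = (18/35)
factor out 2^1: 18 = 2^1·9; with 35 mod 8 = 3, (2/35) = -1; sign now +1; continue with (9/35)
flip (9/35) -> (35/9): both odd, 9 mod 4 = 1, 35 mod 4 = 3, so the flip contributes +1; sign now +1
(35/9): 35 mod 9 = 8, so (35/9) = (8/9)
factor out 2^3: 8 = 2^3·1; with 9 mod 8 = 1, (2/9) = +1; sign now +1; continue with (1/9)
reached (1/9) = 1, so the symbol is +1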